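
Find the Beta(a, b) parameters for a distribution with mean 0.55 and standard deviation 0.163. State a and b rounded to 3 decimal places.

a = 4.573, b = 3.742

σ² = 0.163² = 0.026569.
With s = a+b, Var = μ(1−μ)/(s+1), so s+1 = (0.55×0.45)/0.026569 = 9.3154 and s = 8.3154.
a = μs = 4.573, b = (1−μ)s = 3.742.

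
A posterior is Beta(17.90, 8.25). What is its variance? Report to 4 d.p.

0.0080

α+β = 26.15 and αβ = 147.6750, so Var = αβ/[(α+β)²(α+β+1)] = 147.6750/18565.780875 = 0.0080.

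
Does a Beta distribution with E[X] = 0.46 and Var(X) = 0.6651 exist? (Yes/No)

No

For any Beta, Var(X) < E[X]·(1−E[X]).
Here μ(1−μ) = 0.46×0.54 = 0.2484, and 0.6651 ≥ 0.2484.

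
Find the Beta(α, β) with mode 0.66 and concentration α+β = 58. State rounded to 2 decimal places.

α = 37.96, β = 20.04

Mode = (α−1)/(κ−2) with κ = α+β, so α−1 = 0.66·56 = 36.96.
α = 37.96; β = κ − α = 20.04.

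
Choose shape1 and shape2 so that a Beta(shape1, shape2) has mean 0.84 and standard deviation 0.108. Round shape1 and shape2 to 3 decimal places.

shape1 = 8.839, shape2 = 1.684

σ² = 0.108² = 0.011664.
With s = shape1+shape2, Var = μ(1−μ)/(s+1), so s+1 = (0.84×0.16)/0.011664 = 11.5226 and s = 10.5226.
shape1 = μs = 8.839, shape2 = (1−μ)s = 1.684.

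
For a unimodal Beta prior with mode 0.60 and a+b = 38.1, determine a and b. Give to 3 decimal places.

Since the density peak of Beta(a,b) is at (a−1)/(a+b−2),
a = 1 + 0.60(38.1−2) = 22.660 and b = 38.1 − 22.660 = 15.440.

a = 22.660, b = 15.440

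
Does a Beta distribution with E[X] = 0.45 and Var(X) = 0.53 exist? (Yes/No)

The Beta variance bound is σ² < μ(1−μ).
Here μ(1−μ) = 0.45×0.55 = 0.2475, and 0.53 ≥ 0.2475.

No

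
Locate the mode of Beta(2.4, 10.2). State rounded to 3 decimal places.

0.132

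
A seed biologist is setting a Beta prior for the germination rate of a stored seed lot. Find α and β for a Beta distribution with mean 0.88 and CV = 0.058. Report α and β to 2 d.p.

Var = (CV·μ)² = (0.058×0.88)² = 0.002605.
α+β = μ(1−μ)/Var − 1 = 0.1056/0.002605 − 1 = 39.5362.
Thus α = 0.88·39.5362 = 34.79 and β = 0.12·39.5362 = 4.74.

α = 34.79, β = 4.74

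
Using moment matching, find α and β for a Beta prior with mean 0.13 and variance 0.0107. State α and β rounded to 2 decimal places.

By moment matching, α+β = μ(1−μ)/σ² − 1 = (0.13·0.87)/0.0107 − 1 = 10.5701 − 1 = 9.5701.
Since α/(α+β) = μ, α = 0.13·9.5701 = 1.24 and β = 0.87·9.5701 = 8.33.

α = 1.24, β = 8.33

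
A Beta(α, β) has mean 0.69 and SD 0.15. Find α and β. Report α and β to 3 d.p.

α = 5.870, β = 2.637

Variance = 0.15² = 0.0225. The moment-matching identity α+β = μ(1−μ)/Var − 1 gives
α+β = 0.2139/0.0225 − 1 = 8.5067, so α = μ·8.5067 = 5.870 and β = (1−μ)·8.5067 = 2.637.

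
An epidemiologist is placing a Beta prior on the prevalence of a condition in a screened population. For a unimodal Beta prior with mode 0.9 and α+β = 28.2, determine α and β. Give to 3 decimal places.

α = 24.580, β = 3.620

Since the density peak of Beta(α,β) is at (α−1)/(α+β−2),
α = 1 + 0.9(28.2−2) = 24.580 and β = 28.2 − 24.580 = 3.620.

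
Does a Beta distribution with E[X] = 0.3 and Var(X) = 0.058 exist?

A Beta with mean μ has variance μ(1−μ)/(α+β+1) < μ(1−μ).
Here μ(1−μ) = 0.3×0.7 = 0.21, and 0.058 < 0.21.

Yes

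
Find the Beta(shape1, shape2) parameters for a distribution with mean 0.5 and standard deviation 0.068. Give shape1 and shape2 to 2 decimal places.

First σ² = 0.004624. Setting shape1 = μn, shape2 = (1−μ)n with n = shape1+shape2,
μ(1−μ)/(n+1) = 0.004624 ⇒ n+1 = 0.25/0.004624 = 54.0657 ⇒ n = 53.0657.
Hence shape1 = 0.5×53.0657 = 26.53, shape2 = 0.5×53.0657 = 26.53.

shape1 = 26.53, shape2 = 26.53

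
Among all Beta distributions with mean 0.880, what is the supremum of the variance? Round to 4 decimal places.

0.1056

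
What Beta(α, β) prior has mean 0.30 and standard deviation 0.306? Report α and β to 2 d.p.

First σ² = 0.093636. Setting α = μn, β = (1−μ)n with n = α+β,
μ(1−μ)/(n+1) = 0.093636 ⇒ n+1 = 0.2100/0.093636 = 2.2427 ⇒ n = 1.2427.
Hence α = 0.30×1.2427 = 0.37, β = 0.70×1.2427 = 0.87.

α = 0.37, β = 0.87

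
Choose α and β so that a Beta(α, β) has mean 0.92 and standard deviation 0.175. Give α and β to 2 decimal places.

α = 1.29, β = 0.11

σ² = 0.175² = 0.030625.
With s = α+β, Var = μ(1−μ)/(s+1), so s+1 = (0.92×0.08)/0.030625 = 2.4033 and s = 1.4033.
α = μs = 1.29, β = (1−μ)s = 0.11.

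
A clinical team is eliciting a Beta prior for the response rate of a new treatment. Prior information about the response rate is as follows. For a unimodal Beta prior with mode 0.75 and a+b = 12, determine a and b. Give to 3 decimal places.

Mode = (a−1)/(κ−2) with κ = a+b, so a−1 = 0.75·10 = 7.500.
a = 8.500; b = κ − a = 3.500.

a = 8.500, b = 3.500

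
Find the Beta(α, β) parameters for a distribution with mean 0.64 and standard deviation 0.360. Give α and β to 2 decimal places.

Variance = 0.360² = 0.129600. The moment-matching identity α+β = μ(1−μ)/Var − 1 gives
α+β = 0.2304/0.129600 − 1 = 0.7778, so α = μ·0.7778 = 0.50 and β = (1−μ)·0.7778 = 0.28.

α = 0.50, β = 0.28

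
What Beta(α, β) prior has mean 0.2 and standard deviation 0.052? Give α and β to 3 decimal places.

Variance = 0.052² = 0.002704. The moment-matching identity α+β = μ(1−μ)/Var − 1 gives
α+β = 0.16/0.002704 − 1 = 58.1716, so α = μ·58.1716 = 11.634 and β = (1−μ)·58.1716 = 46.537.

α = 11.634, β = 46.537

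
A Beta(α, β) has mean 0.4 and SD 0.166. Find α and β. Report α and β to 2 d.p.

σ² = 0.166² = 0.027556.
With s = α+β, Var = μ(1−μ)/(s+1), so s+1 = (0.4×0.6)/0.027556 = 8.7095 and s = 7.7095.
α = μs = 3.08, β = (1−μ)s = 4.63.

α = 3.08, β = 4.63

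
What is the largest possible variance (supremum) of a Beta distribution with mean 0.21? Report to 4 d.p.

For fixed mean μ the Beta variance is μ(1−μ)/(α+β+1), increasing as α+β decreases.
Its least upper bound (not attained) is μ(1−μ) = 0.21·0.79 = 0.1659.

0.1659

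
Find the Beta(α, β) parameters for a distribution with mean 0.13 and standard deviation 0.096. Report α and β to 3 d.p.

Variance = 0.096² = 0.009216. The moment-matching identity α+β = μ(1−μ)/Var − 1 gives
α+β = 0.1131/0.009216 − 1 = 11.2721, so α = μ·11.2721 = 1.465 and β = (1−μ)·11.2721 = 9.807.

α = 1.465, β = 9.807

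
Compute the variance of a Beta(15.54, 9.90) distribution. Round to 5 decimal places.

0.00899

α+β = 25.44 and αβ = 153.8460, so Var = αβ/[(α+β)²(α+β+1)] = 153.8460/17111.798784 = 0.00899.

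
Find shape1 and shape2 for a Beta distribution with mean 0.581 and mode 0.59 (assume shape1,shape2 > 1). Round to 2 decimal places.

Let s = shape1+shape2. Mean gives shape1 = μs = 0.581s; mode gives (shape1−1)/(s−2) = 0.59.
Substituting: 0.581s − 1 = 0.59(s−2) = 0.59s − 1.18, so -0.009s = -0.18 and s = 20.0000.
Then shape1 = 0.581×20.0000 = 11.62 and shape2 = s−shape1 = 8.38.

shape1 = 11.62, shape2 = 8.38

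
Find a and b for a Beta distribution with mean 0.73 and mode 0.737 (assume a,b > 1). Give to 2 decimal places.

With s = a+b: μ = a/s and mode = (a−1)/(s−2). Eliminating a = μs,
μs − 1 = m(s−2) ⇒ s(μ−m) = 1−2m ⇒ s = -0.474/-0.007 = 67.7143.
So a = μs = 49.43, b = (1−μ)s = 18.28.

a = 49.43, b = 18.28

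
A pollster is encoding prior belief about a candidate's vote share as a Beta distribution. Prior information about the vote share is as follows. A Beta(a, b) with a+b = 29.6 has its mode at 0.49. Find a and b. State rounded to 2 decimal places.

a = 14.52, b = 15.08

For a,b>1 the mode is (a−1)/(a+b−2), so a = mode·(κ−2)+1 = 0.49×27.6+1 = 14.52.
And b = (1−mode)·(κ−2)+1 = 0.51×27.6+1 = 15.08.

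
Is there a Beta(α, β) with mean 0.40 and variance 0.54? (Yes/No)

A Beta with mean μ has variance μ(1−μ)/(α+β+1) < μ(1−μ).
Here μ(1−μ) = 0.40×0.60 = 0.2400, and 0.54 ≥ 0.2400.

No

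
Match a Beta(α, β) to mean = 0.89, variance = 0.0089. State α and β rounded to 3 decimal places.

By moment matching, α+β = μ(1−μ)/σ² − 1 = (0.89·0.11)/0.0089 − 1 = 11.0000 − 1 = 10.0000.
Since α/(α+β) = μ, α = 0.89·10.0000 = 8.900 and β = 0.11·10.0000 = 1.100.

α = 8.900, β = 1.100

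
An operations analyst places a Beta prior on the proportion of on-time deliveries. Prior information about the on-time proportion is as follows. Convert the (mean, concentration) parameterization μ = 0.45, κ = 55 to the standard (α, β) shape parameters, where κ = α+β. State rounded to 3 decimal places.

α = μκ = 0.45×55 = 24.750 and β = (1−μ)κ = 0.55×55 = 30.250.

α = 24.750, β = 30.250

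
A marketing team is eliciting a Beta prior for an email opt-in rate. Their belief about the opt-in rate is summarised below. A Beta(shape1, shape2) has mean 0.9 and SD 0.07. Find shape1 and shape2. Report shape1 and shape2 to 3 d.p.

First σ² = 0.0049. Setting shape1 = μn, shape2 = (1−μ)n with n = shape1+shape2,
μ(1−μ)/(n+1) = 0.0049 ⇒ n+1 = 0.09/0.0049 = 18.3673 ⇒ n = 17.3673.
Hence shape1 = 0.9×17.3673 = 15.631, shape2 = 0.1×17.3673 = 1.737.

shape1 = 15.631, shape2 = 1.737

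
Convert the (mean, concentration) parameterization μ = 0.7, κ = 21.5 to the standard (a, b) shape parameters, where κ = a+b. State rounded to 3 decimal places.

a = 15.050, b = 6.450

a = μκ = 0.7×21.5 = 15.050 and b = (1−μ)κ = 0.3×21.5 = 6.450.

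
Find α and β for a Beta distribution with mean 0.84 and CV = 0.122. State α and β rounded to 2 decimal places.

Var = (CV·μ)² = (0.122×0.84)² = 0.010502.
α+β = μ(1−μ)/Var − 1 = 0.1344/0.010502 − 1 = 11.7974.
Thus α = 0.84·11.7974 = 9.91 and β = 0.16·11.7974 = 1.89.

α = 9.91, β = 1.89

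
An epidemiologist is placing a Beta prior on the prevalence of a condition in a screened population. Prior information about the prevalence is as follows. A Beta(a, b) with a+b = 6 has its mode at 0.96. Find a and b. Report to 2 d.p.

Since the density peak of Beta(a,b) is at (a−1)/(a+b−2),
a = 1 + 0.96(6−2) = 4.84 and b = 6 − 4.84 = 1.16.

a = 4.84, b = 1.16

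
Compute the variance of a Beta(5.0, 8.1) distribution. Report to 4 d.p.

α+β = 13.1 and αβ = 40.50, so Var = αβ/[(α+β)²(α+β+1)] = 40.50/2419.701 = 0.0167.

0.0167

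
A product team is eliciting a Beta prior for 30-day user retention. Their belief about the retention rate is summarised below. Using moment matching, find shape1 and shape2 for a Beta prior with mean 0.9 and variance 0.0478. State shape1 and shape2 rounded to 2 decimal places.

shape1 = 0.79, shape2 = 0.09

Let s = shape1+shape2. The Beta variance is μ(1−μ)/(s+1).
So s+1 = μ(1−μ)/σ² = (0.9×0.1)/0.0478 = 0.09/0.0478 = 1.8828, giving s = 0.8828.
Then shape1 = μs = 0.9×0.8828 = 0.79 and shape2 = (1−μ)s = 0.1×0.8828 = 0.09.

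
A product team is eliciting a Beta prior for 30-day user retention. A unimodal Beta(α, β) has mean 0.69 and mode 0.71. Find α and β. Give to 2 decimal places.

α = 14.49, β = 6.51

With s = α+β: μ = α/s and mode = (α−1)/(s−2). Eliminating α = μs,
μs − 1 = m(s−2) ⇒ s(μ−m) = 1−2m ⇒ s = -0.42/-0.02 = 21.0000.
So α = μs = 14.49, β = (1−μ)s = 6.51.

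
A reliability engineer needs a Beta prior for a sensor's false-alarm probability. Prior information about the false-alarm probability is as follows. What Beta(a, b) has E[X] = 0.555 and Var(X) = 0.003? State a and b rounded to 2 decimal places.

By moment matching, a+b = μ(1−μ)/σ² − 1 = (0.555·0.445)/0.003 − 1 = 82.3250 − 1 = 81.3250.
Since a/(a+b) = μ, a = 0.555·81.3250 = 45.14 and b = 0.445·81.3250 = 36.19.

a = 45.14, b = 36.19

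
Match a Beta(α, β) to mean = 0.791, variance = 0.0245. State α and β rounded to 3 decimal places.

α = 4.546, β = 1.201

Let s = α+β. The Beta variance is μ(1−μ)/(s+1).
So s+1 = μ(1−μ)/σ² = (0.791×0.209)/0.0245 = 0.165319/0.0245 = 6.7477, giving s = 5.7477.
Then α = μs = 0.791×5.7477 = 4.546 and β = (1−μ)s = 0.209×5.7477 = 1.201.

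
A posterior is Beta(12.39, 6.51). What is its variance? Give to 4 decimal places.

α+β = 18.90 and αβ = 80.6589, so Var = αβ/[(α+β)²(α+β+1)] = 80.6589/7108.479000 = 0.0113.

0.0113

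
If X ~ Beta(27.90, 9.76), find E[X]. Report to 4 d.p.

The Beta mean is α/(α+β) = 27.90/(27.90+9.76) = 0.7408.

0.7408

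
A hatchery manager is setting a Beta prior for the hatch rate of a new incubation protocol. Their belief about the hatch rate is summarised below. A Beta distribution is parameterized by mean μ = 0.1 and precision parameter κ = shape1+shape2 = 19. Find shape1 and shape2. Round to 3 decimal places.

shape1 = μκ = 0.1×19 = 1.900 and shape2 = (1−μ)κ = 0.9×19 = 17.100.

shape1 = 1.900, shape2 = 17.100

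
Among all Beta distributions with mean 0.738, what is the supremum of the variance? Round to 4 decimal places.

0.1934

For fixed mean μ the Beta variance is μ(1−μ)/(α+β+1), increasing as α+β decreases.
Its least upper bound (not attained) is μ(1−μ) = 0.738·0.262 = 0.1934.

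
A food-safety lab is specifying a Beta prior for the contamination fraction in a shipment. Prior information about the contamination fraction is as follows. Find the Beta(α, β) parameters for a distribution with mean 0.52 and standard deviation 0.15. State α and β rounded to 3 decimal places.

Variance = 0.15² = 0.0225. The moment-matching identity α+β = μ(1−μ)/Var − 1 gives
α+β = 0.2496/0.0225 − 1 = 10.0933, so α = μ·10.0933 = 5.249 and β = (1−μ)·10.0933 = 4.845.

α = 5.249, β = 4.845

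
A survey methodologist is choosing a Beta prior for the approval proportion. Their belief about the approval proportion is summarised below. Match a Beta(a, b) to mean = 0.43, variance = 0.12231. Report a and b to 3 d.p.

a = 0.432, b = 0.572

Let s = a+b. The Beta variance is μ(1−μ)/(s+1).
So s+1 = μ(1−μ)/σ² = (0.43×0.57)/0.12231 = 0.2451/0.12231 = 2.0039, giving s = 1.0039.
Then a = μs = 0.43×1.0039 = 0.432 and b = (1−μ)s = 0.57×1.0039 = 0.572.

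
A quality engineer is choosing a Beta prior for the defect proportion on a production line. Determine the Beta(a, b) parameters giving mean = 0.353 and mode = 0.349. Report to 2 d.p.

a = 26.65, b = 48.85

With s = a+b: μ = a/s and mode = (a−1)/(s−2). Eliminating a = μs,
μs − 1 = m(s−2) ⇒ s(μ−m) = 1−2m ⇒ s = 0.302/0.004 = 75.5000.
So a = μs = 26.65, b = (1−μ)s = 48.85.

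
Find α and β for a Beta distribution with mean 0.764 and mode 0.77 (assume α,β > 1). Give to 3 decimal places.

α = 68.760, β = 21.240

With s = α+β: μ = α/s and mode = (α−1)/(s−2). Eliminating α = μs,
μs − 1 = m(s−2) ⇒ s(μ−m) = 1−2m ⇒ s = -0.54/-0.006 = 90.0000.
So α = μs = 68.760, β = (1−μ)s = 21.240.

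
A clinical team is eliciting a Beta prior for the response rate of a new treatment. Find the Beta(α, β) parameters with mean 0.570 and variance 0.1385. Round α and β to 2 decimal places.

α = 0.44, β = 0.33

Write ν = α+β; then α = μν and Var = μ(1−μ)/(ν+1).
ν = μ(1−μ)/Var − 1 = 0.245100/0.1385 − 1 = 0.7697.
α = 0.570·0.7697 = 0.44, β = 0.430·0.7697 = 0.33.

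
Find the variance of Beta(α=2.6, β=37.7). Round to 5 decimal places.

0.00146

μ = 2.6/40.3 = 0.064516; Var = μ(1−μ)/(α+β+1) = 0.0603538/41.3 = 0.00146.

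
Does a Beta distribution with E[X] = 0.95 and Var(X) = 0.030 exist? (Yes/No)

Yes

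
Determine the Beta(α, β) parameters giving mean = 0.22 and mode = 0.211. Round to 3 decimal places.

α = 14.129, β = 50.093

With s = α+β: μ = α/s and mode = (α−1)/(s−2). Eliminating α = μs,
μs − 1 = m(s−2) ⇒ s(μ−m) = 1−2m ⇒ s = 0.578/0.009 = 64.2222.
So α = μs = 14.129, β = (1−μ)s = 50.093.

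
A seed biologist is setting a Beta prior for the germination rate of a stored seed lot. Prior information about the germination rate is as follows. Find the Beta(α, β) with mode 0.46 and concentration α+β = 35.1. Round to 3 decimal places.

Mode = (α−1)/(κ−2) with κ = α+β, so α−1 = 0.46·33.1 = 15.226.
α = 16.226; β = κ − α = 18.874.

α = 16.226, β = 18.874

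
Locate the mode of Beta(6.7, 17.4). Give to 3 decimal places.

0.258

With α,β > 1, mode = (α−1)/(α+β−2) = 5.7/22.1 = 0.258.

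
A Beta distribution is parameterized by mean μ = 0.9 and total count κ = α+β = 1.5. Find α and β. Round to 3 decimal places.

α = 1.350, β = 0.150

Split κ in proportion μ : (1−μ): α = 0.9·1.5 = 1.350, β = 1.5 − 1.350 = 0.150.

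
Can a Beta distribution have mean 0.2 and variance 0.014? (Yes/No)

Yes

A Beta with mean μ has variance μ(1−μ)/(α+β+1) < μ(1−μ).
Here μ(1−μ) = 0.2×0.8 = 0.16, and 0.014 < 0.16.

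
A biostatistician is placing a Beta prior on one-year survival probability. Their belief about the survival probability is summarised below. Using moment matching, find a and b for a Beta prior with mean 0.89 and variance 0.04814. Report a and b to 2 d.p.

Let s = a+b. The Beta variance is μ(1−μ)/(s+1).
So s+1 = μ(1−μ)/σ² = (0.89×0.11)/0.04814 = 0.0979/0.04814 = 2.0337, giving s = 1.0337.
Then a = μs = 0.89×1.0337 = 0.92 and b = (1−μ)s = 0.11×1.0337 = 0.11.

a = 0.92, b = 0.11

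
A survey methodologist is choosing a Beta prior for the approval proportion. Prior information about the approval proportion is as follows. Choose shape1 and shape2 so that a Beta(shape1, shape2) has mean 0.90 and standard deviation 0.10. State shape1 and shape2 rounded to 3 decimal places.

shape1 = 7.200, shape2 = 0.800

σ² = 0.10² = 0.0100.
With s = shape1+shape2, Var = μ(1−μ)/(s+1), so s+1 = (0.90×0.10)/0.0100 = 9.0000 and s = 8.0000.
shape1 = μs = 7.200, shape2 = (1−μ)s = 0.800.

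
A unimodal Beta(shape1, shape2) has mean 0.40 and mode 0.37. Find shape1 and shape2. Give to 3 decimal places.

shape1 = 3.467, shape2 = 5.200

With s = shape1+shape2: μ = shape1/s and mode = (shape1−1)/(s−2). Eliminating shape1 = μs,
μs − 1 = m(s−2) ⇒ s(μ−m) = 1−2m ⇒ s = 0.26/0.03 = 8.6667.
So shape1 = μs = 3.467, shape2 = (1−μ)s = 5.200.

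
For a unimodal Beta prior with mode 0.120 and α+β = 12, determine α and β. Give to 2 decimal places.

For α,β>1 the mode is (α−1)/(α+β−2), so α = mode·(κ−2)+1 = 0.120×10+1 = 2.20.
And β = (1−mode)·(κ−2)+1 = 0.880×10+1 = 9.80.

α = 2.20, β = 9.80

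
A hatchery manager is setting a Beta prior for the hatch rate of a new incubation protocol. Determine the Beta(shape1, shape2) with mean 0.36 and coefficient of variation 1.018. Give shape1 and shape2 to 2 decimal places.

shape1 = 0.26, shape2 = 0.46

σ = CV·μ = 1.018×0.36 = 0.36648, so σ² = 0.134308.
s+1 = μ(1−μ)/σ² = 0.2304/0.134308 = 1.7155, so s = shape1+shape2 = 0.7155.
shape1 = μs = 0.26, shape2 = (1−μ)s = 0.46.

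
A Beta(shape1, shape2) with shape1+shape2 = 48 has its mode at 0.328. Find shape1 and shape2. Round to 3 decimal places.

shape1 = 16.088, shape2 = 31.912

For shape1,shape2>1 the mode is (shape1−1)/(shape1+shape2−2), so shape1 = mode·(κ−2)+1 = 0.328×46+1 = 16.088.
And shape2 = (1−mode)·(κ−2)+1 = 0.672×46+1 = 31.912.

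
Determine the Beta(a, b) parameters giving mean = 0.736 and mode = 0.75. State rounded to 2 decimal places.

Let s = a+b. Mean gives a = μs = 0.736s; mode gives (a−1)/(s−2) = 0.75.
Substituting: 0.736s − 1 = 0.75(s−2) = 0.75s − 1.50, so -0.014s = -0.50 and s = 35.7143.
Then a = 0.736×35.7143 = 26.29 and b = s−a = 9.43.

a = 26.29, b = 9.43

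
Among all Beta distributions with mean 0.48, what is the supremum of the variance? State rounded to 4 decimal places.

0.2496

For fixed mean μ the Beta variance is μ(1−μ)/(α+β+1), increasing as α+β decreases.
Its least upper bound (not attained) is μ(1−μ) = 0.48·0.52 = 0.2496.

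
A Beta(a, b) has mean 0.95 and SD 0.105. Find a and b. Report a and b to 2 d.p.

σ² = 0.105² = 0.011025.
With s = a+b, Var = μ(1−μ)/(s+1), so s+1 = (0.95×0.05)/0.011025 = 4.3084 and s = 3.3084.
a = μs = 3.14, b = (1−μ)s = 0.17.

a = 3.14, b = 0.17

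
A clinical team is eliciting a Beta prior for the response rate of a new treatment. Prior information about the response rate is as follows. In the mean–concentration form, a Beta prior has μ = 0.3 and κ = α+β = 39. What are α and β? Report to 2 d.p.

α = μκ = 0.3×39 = 11.70 and β = (1−μ)κ = 0.7×39 = 27.30.

α = 11.70, β = 27.30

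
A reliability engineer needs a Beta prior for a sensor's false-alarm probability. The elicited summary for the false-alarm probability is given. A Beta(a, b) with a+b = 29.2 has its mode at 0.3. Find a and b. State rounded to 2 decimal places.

Mode = (a−1)/(κ−2) with κ = a+b, so a−1 = 0.3·27.2 = 8.16.
a = 9.16; b = κ − a = 20.04.

a = 9.16, b = 20.04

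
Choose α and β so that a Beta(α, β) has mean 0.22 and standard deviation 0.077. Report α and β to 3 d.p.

α = 6.147, β = 21.795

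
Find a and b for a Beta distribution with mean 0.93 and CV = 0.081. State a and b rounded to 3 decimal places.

a = 9.739, b = 0.733

σ = CV·μ = 0.081×0.93 = 0.07533, so σ² = 0.005675.
s+1 = μ(1−μ)/σ² = 0.0651/0.005675 = 11.4722, so s = a+b = 10.4722.
a = μs = 9.739, b = (1−μ)s = 0.733.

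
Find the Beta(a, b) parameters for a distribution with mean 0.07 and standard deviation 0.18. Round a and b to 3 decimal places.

a = 0.071, b = 0.939

σ² = 0.18² = 0.0324.
With s = a+b, Var = μ(1−μ)/(s+1), so s+1 = (0.07×0.93)/0.0324 = 2.0093 and s = 1.0093.
a = μs = 0.071, b = (1−μ)s = 0.939.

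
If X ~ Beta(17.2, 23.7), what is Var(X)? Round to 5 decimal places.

0.00582

μ = 17.2/40.9 = 0.420538; Var = μ(1−μ)/(α+β+1) = 0.2436858/41.9 = 0.00582.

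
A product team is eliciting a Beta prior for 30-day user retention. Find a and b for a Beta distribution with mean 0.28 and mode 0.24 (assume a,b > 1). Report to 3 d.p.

a = 3.640, b = 9.360

With s = a+b: μ = a/s and mode = (a−1)/(s−2). Eliminating a = μs,
μs − 1 = m(s−2) ⇒ s(μ−m) = 1−2m ⇒ s = 0.52/0.04 = 13.0000.
So a = μs = 3.640, b = (1−μ)s = 9.360.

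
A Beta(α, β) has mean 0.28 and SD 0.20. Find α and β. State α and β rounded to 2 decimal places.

α = 1.13, β = 2.91

First σ² = 0.0400. Setting α = μn, β = (1−μ)n with n = α+β,
μ(1−μ)/(n+1) = 0.0400 ⇒ n+1 = 0.2016/0.0400 = 5.0400 ⇒ n = 4.0400.
Hence α = 0.28×4.0400 = 1.13, β = 0.72×4.0400 = 2.91.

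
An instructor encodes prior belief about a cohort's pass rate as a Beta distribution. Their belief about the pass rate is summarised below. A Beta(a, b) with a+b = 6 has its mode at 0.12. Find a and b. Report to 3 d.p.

a = 1.480, b = 4.520

Since the density peak of Beta(a,b) is at (a−1)/(a+b−2),
a = 1 + 0.12(6−2) = 1.480 and b = 6 − 1.480 = 4.520.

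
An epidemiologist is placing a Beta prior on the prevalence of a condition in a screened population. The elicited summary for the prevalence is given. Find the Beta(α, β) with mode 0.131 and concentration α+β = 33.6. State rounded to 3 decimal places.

α = 5.140, β = 28.460

Mode = (α−1)/(κ−2) with κ = α+β, so α−1 = 0.131·31.6 = 4.140.
α = 5.140; β = κ − α = 28.460.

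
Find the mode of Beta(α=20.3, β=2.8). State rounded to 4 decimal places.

With α,β > 1, mode = (α−1)/(α+β−2) = 19.3/21.1 = 0.9147.

0.9147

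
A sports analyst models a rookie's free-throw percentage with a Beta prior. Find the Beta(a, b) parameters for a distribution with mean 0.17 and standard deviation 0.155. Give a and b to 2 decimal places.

a = 0.83, b = 4.04

σ² = 0.155² = 0.024025.
With s = a+b, Var = μ(1−μ)/(s+1), so s+1 = (0.17×0.83)/0.024025 = 5.8730 and s = 4.8730.
a = μs = 0.83, b = (1−μ)s = 4.04.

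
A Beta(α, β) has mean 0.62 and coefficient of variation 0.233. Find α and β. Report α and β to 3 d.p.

α = 6.380, β = 3.910

Var = (CV·μ)² = (0.233×0.62)² = 0.020869.
α+β = μ(1−μ)/Var − 1 = 0.2356/0.020869 − 1 = 10.2896.
Thus α = 0.62·10.2896 = 6.380 and β = 0.38·10.2896 = 3.910.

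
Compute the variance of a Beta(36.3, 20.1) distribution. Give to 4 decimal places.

0.0040

Var = αβ/[(α+β)²(α+β+1)] = (36.3×20.1)/(56.4²×57.4) = 729.63/182587.104 = 0.0040.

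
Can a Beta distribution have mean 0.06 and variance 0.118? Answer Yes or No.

No

A Beta with mean μ has variance μ(1−μ)/(α+β+1) < μ(1−μ).
Here μ(1−μ) = 0.06×0.94 = 0.0564, and 0.118 ≥ 0.0564.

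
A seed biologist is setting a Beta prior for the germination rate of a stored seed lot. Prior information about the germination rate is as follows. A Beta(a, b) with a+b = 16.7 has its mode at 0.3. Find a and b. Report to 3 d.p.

Mode = (a−1)/(κ−2) with κ = a+b, so a−1 = 0.3·14.7 = 4.410.
a = 5.410; b = κ − a = 11.290.

a = 5.410, b = 11.290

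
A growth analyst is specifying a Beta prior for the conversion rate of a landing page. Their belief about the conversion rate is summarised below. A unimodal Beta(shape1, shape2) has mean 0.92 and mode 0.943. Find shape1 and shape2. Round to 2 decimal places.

shape1 = 35.44, shape2 = 3.08

With s = shape1+shape2: μ = shape1/s and mode = (shape1−1)/(s−2). Eliminating shape1 = μs,
μs − 1 = m(s−2) ⇒ s(μ−m) = 1−2m ⇒ s = -0.886/-0.023 = 38.5217.
So shape1 = μs = 35.44, shape2 = (1−μ)s = 3.08.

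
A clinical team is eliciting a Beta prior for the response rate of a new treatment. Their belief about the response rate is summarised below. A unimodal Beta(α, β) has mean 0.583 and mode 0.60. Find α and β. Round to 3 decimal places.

α = 6.859, β = 4.906

Let s = α+β. Mean gives α = μs = 0.583s; mode gives (α−1)/(s−2) = 0.60.
Substituting: 0.583s − 1 = 0.60(s−2) = 0.60s − 1.20, so -0.017s = -0.20 and s = 11.7647.
Then α = 0.583×11.7647 = 6.859 and β = s−α = 4.906.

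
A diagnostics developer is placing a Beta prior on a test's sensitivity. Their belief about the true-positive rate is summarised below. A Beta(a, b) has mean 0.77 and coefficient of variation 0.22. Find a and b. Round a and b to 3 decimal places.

a = 3.982, b = 1.189

σ = CV·μ = 0.22×0.77 = 0.16940, so σ² = 0.028696.
s+1 = μ(1−μ)/σ² = 0.1771/0.028696 = 6.1715, so s = a+b = 5.1715.
a = μs = 3.982, b = (1−μ)s = 1.189.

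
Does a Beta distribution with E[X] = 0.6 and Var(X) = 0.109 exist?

Yes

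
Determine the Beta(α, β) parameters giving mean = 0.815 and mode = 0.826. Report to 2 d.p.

With s = α+β: μ = α/s and mode = (α−1)/(s−2). Eliminating α = μs,
μs − 1 = m(s−2) ⇒ s(μ−m) = 1−2m ⇒ s = -0.652/-0.011 = 59.2727.
So α = μs = 48.31, β = (1−μ)s = 10.97.

α = 48.31, β = 10.97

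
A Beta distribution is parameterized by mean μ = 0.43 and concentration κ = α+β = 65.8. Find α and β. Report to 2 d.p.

α = 28.29, β = 37.51

Split κ in proportion μ : (1−μ): α = 0.43·65.8 = 28.29, β = 65.8 − 28.29 = 37.51.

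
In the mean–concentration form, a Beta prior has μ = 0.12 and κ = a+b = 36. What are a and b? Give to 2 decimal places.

Split κ in proportion μ : (1−μ): a = 0.12·36 = 4.32, b = 36 − 4.32 = 31.68.

a = 4.32, b = 31.68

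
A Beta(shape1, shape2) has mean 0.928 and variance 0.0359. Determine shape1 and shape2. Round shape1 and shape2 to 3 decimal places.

shape1 = 0.799, shape2 = 0.062

Write ν = shape1+shape2; then shape1 = μν and Var = μ(1−μ)/(ν+1).
ν = μ(1−μ)/Var − 1 = 0.066816/0.0359 − 1 = 0.8612.
shape1 = 0.928·0.8612 = 0.799, shape2 = 0.072·0.8612 = 0.062.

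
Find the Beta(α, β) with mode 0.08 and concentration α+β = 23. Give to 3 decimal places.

α = 2.680, β = 20.320

Since the density peak of Beta(α,β) is at (α−1)/(α+β−2),
α = 1 + 0.08(23−2) = 2.680 and β = 23 − 2.680 = 20.320.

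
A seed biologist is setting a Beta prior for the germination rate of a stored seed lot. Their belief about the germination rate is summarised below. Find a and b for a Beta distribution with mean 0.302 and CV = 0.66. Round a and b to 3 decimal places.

a = 1.300, b = 3.006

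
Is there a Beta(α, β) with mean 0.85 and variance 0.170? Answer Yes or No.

No

The Beta variance bound is σ² < μ(1−μ).
Here μ(1−μ) = 0.85×0.15 = 0.1275, and 0.170 ≥ 0.1275.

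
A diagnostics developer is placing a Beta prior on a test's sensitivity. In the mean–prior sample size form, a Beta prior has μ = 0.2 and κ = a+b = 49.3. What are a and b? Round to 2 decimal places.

a = 9.86, b = 39.44

a = μκ = 0.2×49.3 = 9.86 and b = (1−μ)κ = 0.8×49.3 = 39.44.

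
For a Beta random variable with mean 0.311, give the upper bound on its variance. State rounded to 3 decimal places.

Var = μ(1−μ)/(α+β+1), which approaches μ(1−μ) as α+β → 0.
So the supremum is μ(1−μ) = 0.311×0.689 = 0.214.

0.214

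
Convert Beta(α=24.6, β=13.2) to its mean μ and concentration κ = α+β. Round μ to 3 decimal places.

κ = α+β = 24.6+13.2 = 37.8; μ = α/κ = 24.6/37.8 = 0.651.

μ = 0.651, κ = 37.8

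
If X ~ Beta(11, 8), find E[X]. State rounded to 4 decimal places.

0.5789

The Beta mean is α/(α+β) = 11/(11+8) = 0.5789.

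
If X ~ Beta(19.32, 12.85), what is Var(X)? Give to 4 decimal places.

0.0072

μ = 19.32/32.17 = 0.600560; Var = μ(1−μ)/(α+β+1) = 0.2398878/33.17 = 0.0072.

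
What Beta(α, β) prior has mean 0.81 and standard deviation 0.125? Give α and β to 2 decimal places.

α = 7.17, β = 1.68

σ² = 0.125² = 0.015625.
With s = α+β, Var = μ(1−μ)/(s+1), so s+1 = (0.81×0.19)/0.015625 = 9.8496 and s = 8.8496.
α = μs = 7.17, β = (1−μ)s = 1.68.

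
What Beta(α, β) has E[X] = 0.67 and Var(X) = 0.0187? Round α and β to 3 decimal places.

Let s = α+β. The Beta variance is μ(1−μ)/(s+1).
So s+1 = μ(1−μ)/σ² = (0.67×0.33)/0.0187 = 0.2211/0.0187 = 11.8235, giving s = 10.8235.
Then α = μs = 0.67×10.8235 = 7.252 and β = (1−μ)s = 0.33×10.8235 = 3.572.

α = 7.252, β = 3.572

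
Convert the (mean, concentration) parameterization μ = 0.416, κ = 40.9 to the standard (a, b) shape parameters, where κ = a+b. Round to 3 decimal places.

Split κ in proportion μ : (1−μ): a = 0.416·40.9 = 17.014, b = 40.9 − 17.014 = 23.886.

a = 17.014, b = 23.886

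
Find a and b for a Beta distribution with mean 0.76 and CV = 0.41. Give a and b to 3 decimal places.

a = 0.668, b = 0.211

Var = (CV·μ)² = (0.41×0.76)² = 0.097095.
a+b = μ(1−μ)/Var − 1 = 0.1824/0.097095 − 1 = 0.8786.
Thus a = 0.76·0.8786 = 0.668 and b = 0.24·0.8786 = 0.211.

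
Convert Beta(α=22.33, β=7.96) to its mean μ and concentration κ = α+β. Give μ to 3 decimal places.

κ = α+β = 22.33+7.96 = 30.29; μ = α/κ = 22.33/30.29 = 0.737.

μ = 0.737, κ = 30.29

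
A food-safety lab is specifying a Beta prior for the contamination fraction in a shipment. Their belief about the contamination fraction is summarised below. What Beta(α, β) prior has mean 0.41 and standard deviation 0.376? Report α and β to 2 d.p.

α = 0.29, β = 0.42

σ² = 0.376² = 0.141376.
With s = α+β, Var = μ(1−μ)/(s+1), so s+1 = (0.41×0.59)/0.141376 = 1.7110 and s = 0.7110.
α = μs = 0.29, β = (1−μ)s = 0.42.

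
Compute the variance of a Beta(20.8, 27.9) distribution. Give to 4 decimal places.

0.0049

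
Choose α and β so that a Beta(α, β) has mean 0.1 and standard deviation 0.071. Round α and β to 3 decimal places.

First σ² = 0.005041. Setting α = μn, β = (1−μ)n with n = α+β,
μ(1−μ)/(n+1) = 0.005041 ⇒ n+1 = 0.09/0.005041 = 17.8536 ⇒ n = 16.8536.
Hence α = 0.1×16.8536 = 1.685, β = 0.9×16.8536 = 15.168.

α = 1.685, β = 15.168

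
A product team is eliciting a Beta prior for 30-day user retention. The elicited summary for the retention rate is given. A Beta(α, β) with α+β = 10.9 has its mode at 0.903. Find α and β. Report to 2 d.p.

For α,β>1 the mode is (α−1)/(α+β−2), so α = mode·(κ−2)+1 = 0.903×8.9+1 = 9.04.
And β = (1−mode)·(κ−2)+1 = 0.097×8.9+1 = 1.86.

α = 9.04, β = 1.86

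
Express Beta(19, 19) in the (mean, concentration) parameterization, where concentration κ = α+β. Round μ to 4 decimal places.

μ = 0.5000, κ = 38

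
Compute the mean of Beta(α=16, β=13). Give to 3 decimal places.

0.552

The Beta mean is α/(α+β) = 16/(16+13) = 0.552.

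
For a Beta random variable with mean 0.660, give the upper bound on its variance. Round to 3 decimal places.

For fixed mean μ the Beta variance is μ(1−μ)/(α+β+1), increasing as α+β decreases.
Its least upper bound (not attained) is μ(1−μ) = 0.660·0.340 = 0.224.

0.224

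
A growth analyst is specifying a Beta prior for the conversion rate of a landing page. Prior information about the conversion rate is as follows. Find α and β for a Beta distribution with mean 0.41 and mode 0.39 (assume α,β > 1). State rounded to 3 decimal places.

Let s = α+β. Mean gives α = μs = 0.41s; mode gives (α−1)/(s−2) = 0.39.
Substituting: 0.41s − 1 = 0.39(s−2) = 0.39s − 0.78, so 0.02s = 0.22 and s = 11.0000.
Then α = 0.41×11.0000 = 4.510 and β = s−α = 6.490.

α = 4.510, β = 6.490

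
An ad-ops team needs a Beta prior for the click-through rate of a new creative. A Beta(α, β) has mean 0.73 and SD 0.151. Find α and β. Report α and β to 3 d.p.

σ² = 0.151² = 0.022801.
With s = α+β, Var = μ(1−μ)/(s+1), so s+1 = (0.73×0.27)/0.022801 = 8.6444 and s = 7.6444.
α = μs = 5.580, β = (1−μ)s = 2.064.

α = 5.580, β = 2.064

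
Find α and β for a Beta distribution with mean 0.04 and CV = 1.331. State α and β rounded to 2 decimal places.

Var = (CV·μ)² = (1.331×0.04)² = 0.002834.
α+β = μ(1−μ)/Var − 1 = 0.0384/0.002834 − 1 = 12.5474.
Thus α = 0.04·12.5474 = 0.50 and β = 0.96·12.5474 = 12.05.

α = 0.50, β = 12.05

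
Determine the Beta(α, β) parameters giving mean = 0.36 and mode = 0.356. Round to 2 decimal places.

α = 25.92, β = 46.08

With s = α+β: μ = α/s and mode = (α−1)/(s−2). Eliminating α = μs,
μs − 1 = m(s−2) ⇒ s(μ−m) = 1−2m ⇒ s = 0.288/0.004 = 72.0000.
So α = μs = 25.92, β = (1−μ)s = 46.08.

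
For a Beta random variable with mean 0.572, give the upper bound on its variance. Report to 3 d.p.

Var = μ(1−μ)/(α+β+1), which approaches μ(1−μ) as α+β → 0.
So the supremum is μ(1−μ) = 0.572×0.428 = 0.245.

0.245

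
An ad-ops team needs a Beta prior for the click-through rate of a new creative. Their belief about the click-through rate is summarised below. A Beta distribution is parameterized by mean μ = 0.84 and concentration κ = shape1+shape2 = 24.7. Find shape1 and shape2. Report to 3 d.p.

shape1 = 20.748, shape2 = 3.952

Split κ in proportion μ : (1−μ): shape1 = 0.84·24.7 = 20.748, shape2 = 24.7 − 20.748 = 3.952.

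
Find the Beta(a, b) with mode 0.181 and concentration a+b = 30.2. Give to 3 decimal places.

a = 6.104, b = 24.096

For a,b>1 the mode is (a−1)/(a+b−2), so a = mode·(κ−2)+1 = 0.181×28.2+1 = 6.104.
And b = (1−mode)·(κ−2)+1 = 0.819×28.2+1 = 24.096.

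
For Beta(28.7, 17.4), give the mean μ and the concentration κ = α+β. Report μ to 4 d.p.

κ = α+β = 28.7+17.4 = 46.1; μ = α/κ = 28.7/46.1 = 0.6226.

μ = 0.6226, κ = 46.1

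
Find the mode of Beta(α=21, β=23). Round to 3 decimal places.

The density x^(α−1)(1−x)^(β−1) is maximised at (α−1)/(α+β−2) = 20/42 = 0.476.

0.476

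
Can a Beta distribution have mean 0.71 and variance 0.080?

Yes

A Beta with mean μ has variance μ(1−μ)/(α+β+1) < μ(1−μ).
Here μ(1−μ) = 0.71×0.29 = 0.2059, and 0.080 < 0.2059.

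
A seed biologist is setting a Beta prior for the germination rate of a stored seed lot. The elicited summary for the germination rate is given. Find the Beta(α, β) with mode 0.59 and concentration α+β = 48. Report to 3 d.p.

α = 28.140, β = 19.860

For α,β>1 the mode is (α−1)/(α+β−2), so α = mode·(κ−2)+1 = 0.59×46+1 = 28.140.
And β = (1−mode)·(κ−2)+1 = 0.41×46+1 = 19.860.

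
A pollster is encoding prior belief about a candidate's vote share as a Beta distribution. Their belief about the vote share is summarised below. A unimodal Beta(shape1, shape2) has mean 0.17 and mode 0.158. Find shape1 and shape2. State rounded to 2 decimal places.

Let s = shape1+shape2. Mean gives shape1 = μs = 0.17s; mode gives (shape1−1)/(s−2) = 0.158.
Substituting: 0.17s − 1 = 0.158(s−2) = 0.158s − 0.316, so 0.012s = 0.684 and s = 57.0000.
Then shape1 = 0.17×57.0000 = 9.69 and shape2 = s−shape1 = 47.31.

shape1 = 9.69, shape2 = 47.31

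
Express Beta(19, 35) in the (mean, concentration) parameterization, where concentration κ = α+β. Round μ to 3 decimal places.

μ = 0.352, κ = 54

κ = α+β = 19+35 = 54; μ = α/κ = 19/54 = 0.352.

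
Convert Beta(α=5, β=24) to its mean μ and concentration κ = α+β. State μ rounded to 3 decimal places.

μ = 0.172, κ = 29

κ = α+β = 5+24 = 29; μ = α/κ = 5/29 = 0.172.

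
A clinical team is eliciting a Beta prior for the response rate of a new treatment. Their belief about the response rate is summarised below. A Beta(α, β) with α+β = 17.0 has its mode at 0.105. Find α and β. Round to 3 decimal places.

For α,β>1 the mode is (α−1)/(α+β−2), so α = mode·(κ−2)+1 = 0.105×15.0+1 = 2.575.
And β = (1−mode)·(κ−2)+1 = 0.895×15.0+1 = 14.425.

α = 2.575, β = 14.425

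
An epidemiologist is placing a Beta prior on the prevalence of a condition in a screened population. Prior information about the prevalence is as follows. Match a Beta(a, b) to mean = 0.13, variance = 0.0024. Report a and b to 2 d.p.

Write ν = a+b; then a = μν and Var = μ(1−μ)/(ν+1).
ν = μ(1−μ)/Var − 1 = 0.1131/0.0024 − 1 = 46.1250.
a = 0.13·46.1250 = 6.00, b = 0.87·46.1250 = 40.13.

a = 6.00, b = 40.13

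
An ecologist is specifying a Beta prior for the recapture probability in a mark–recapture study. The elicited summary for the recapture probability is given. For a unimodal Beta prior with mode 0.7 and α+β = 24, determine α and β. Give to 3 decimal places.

α = 16.400, β = 7.600

For α,β>1 the mode is (α−1)/(α+β−2), so α = mode·(κ−2)+1 = 0.7×22+1 = 16.400.
And β = (1−mode)·(κ−2)+1 = 0.3×22+1 = 7.600.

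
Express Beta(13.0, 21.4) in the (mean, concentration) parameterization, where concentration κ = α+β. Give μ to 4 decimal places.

κ = α+β = 13.0+21.4 = 34.4; μ = α/κ = 13.0/34.4 = 0.3779.

μ = 0.3779, κ = 34.4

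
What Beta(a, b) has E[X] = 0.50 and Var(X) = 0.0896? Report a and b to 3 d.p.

By moment matching, a+b = μ(1−μ)/σ² − 1 = (0.50·0.50)/0.0896 − 1 = 2.7902 − 1 = 1.7902.
Since a/(a+b) = μ, a = 0.50·1.7902 = 0.895 and b = 0.50·1.7902 = 0.895.

a = 0.895, b = 0.895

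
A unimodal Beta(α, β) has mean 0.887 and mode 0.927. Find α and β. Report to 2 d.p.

α = 18.94, β = 2.41

With s = α+β: μ = α/s and mode = (α−1)/(s−2). Eliminating α = μs,
μs − 1 = m(s−2) ⇒ s(μ−m) = 1−2m ⇒ s = -0.854/-0.040 = 21.3500.
So α = μs = 18.94, β = (1−μ)s = 2.41.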